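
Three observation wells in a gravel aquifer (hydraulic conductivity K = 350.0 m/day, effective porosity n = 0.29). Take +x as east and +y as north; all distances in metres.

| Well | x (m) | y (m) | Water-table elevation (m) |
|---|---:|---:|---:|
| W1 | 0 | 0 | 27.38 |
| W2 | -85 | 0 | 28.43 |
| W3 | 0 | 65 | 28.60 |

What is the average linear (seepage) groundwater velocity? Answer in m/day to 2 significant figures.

27 m/day

∂h/∂x = (28.43 − 27.38) / (-85 − 0) = -0.01235
∂h/∂y = (28.60 − 27.38) / (65 − 0) = +0.01877
|∇h| = √(-0.01235² + 0.01877²) = 0.02247
Seepage velocity v = K·i/n = 350.0 × 0.02247 / 0.29 = 27.12 m/day.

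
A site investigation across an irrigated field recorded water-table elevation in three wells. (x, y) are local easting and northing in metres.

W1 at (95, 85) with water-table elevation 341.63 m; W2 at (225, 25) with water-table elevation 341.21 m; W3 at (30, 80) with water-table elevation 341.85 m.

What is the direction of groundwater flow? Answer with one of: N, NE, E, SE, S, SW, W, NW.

E

Differences from W1: to W2 (Δx, Δy, Δh) = (130, -60, -0.42); to W3 = (-65, -5, +0.22).
Determinant of the coordinate differences = 130·(-5) − (-65)·(-60) = -4550.
∂h/∂x = [(-0.42)·(-5) − (+0.22)·(-60)] / -4550 = -0.003363
∂h/∂y = [130·(+0.22) − (-65)·(-0.42)] / -4550 = -0.0002857
Flow = −∇h = (+0.003363 east, +0.0002857 north), which points east.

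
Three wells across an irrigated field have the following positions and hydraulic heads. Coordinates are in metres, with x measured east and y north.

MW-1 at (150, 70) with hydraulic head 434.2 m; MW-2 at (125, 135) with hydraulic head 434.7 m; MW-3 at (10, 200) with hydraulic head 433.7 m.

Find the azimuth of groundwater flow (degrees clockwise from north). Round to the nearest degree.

With h = a·x + b·y + c and MW-1 as origin, the differences give:
  (-25)·a + 65·b = +0.5
  (-140)·a + 130·b = -0.5
Eliminate b (×130 and ×65, subtract): 5850·a = 97.50 → a = ∂h/∂x = +0.01667
Back-substitute: b = ∂h/∂y = +0.01410.
Flow direction (−∇h) has components (-0.01667 E, -0.01410 N).
Azimuth = atan2(E, N) = atan2(-0.01667, -0.01410) = 229.8° ≈ 230°.

230°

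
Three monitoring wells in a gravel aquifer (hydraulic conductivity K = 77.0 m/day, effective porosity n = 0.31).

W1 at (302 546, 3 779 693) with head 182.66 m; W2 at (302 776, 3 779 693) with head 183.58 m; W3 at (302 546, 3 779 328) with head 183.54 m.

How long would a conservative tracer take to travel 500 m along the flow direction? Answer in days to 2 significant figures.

∂h/∂x = (183.58 − 182.66) / (302776 − 302546) = +0.004000
∂h/∂y = (183.54 − 182.66) / (3779328 − 3779693) = -0.002411
|∇h| = √(0.004000² + -0.002411²) = 0.00467
Seepage velocity v = K·i/n = 77.0 × 0.00467 / 0.31 = 1.16 m/day.
t = 500 / 1.16 = 431 days.

430 days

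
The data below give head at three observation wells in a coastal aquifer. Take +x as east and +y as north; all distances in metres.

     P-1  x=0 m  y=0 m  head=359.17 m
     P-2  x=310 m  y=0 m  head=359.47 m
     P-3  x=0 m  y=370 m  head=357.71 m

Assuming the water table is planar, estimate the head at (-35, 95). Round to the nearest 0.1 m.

358.8 m

∂h/∂x = (359.47 − 359.17) / (310 − 0) = +0.0009677
∂h/∂y = (357.71 − 359.17) / (370 − 0) = -0.003946
h(-35, 95) = 359.17 + (+0.0009677)·(-35) + (-0.003946)·(95) = 359.17 -0.034 -0.375 = 358.761 m.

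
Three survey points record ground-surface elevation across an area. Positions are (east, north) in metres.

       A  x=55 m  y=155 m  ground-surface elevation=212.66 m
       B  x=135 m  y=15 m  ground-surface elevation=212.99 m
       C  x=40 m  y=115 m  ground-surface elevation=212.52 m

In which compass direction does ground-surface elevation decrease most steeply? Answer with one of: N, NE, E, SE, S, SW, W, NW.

Differences from A: to B (Δx, Δy, Δh) = (80, -140, +0.33); to C = (-15, -40, -0.14).
Solve a·Δx + b·Δy = Δz: det = 80·(-40) − (-15)·(-140) = -5300.
∂z/∂x = [(+0.33)·(-40) − (-0.14)·(-140)] / -5300 = +0.006189
∂z/∂y = [80·(-0.14) − (-15)·(+0.33)] / -5300 = +0.001179
Steepest decrease is along −∇f = (-0.006189 E, -0.001179 N) → west.

W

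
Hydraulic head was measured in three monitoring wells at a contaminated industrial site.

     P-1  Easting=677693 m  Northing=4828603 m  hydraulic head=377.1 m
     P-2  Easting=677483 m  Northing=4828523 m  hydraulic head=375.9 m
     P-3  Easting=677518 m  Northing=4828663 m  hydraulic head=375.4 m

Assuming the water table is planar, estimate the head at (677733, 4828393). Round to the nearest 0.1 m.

378.6 m

Taking P-1 as reference: P-2−P-1 = (-210, -80, -1.2); P-3−P-1 = (-175, 60, -1.7).
Solve a·Δx + b·Δy = Δh: det = (-210)·60 − (-175)·(-80) = -26600.
∂h/∂x = [(-1.2)·60 − (-1.7)·(-80)] / -26600 = +0.007820
∂h/∂y = [(-210)·(-1.7) − (-175)·(-1.2)] / -26600 = -0.005526
h(677733, 4828393) = 377.1 + (+0.007820)·(40) + (-0.005526)·(-210) = 377.1 +0.313 +1.161 = 378.573 m.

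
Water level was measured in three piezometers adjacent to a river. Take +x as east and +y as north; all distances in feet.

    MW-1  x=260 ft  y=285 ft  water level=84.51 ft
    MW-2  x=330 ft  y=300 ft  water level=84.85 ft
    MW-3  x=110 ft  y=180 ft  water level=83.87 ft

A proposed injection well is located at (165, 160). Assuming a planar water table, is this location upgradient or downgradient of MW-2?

Three-point gradient (reference MW-1): Δ to MW-2 = (70, 15, +0.34), Δ to MW-3 = (-150, -105, -0.64).
∂h/∂x = +0.005118, ∂h/∂y = -0.001216 (det = -5100).
Head at (165, 160) = 84.51 + (+0.005118)·(-95) + (-0.001216)·(-125) = 84.18 ft.
That is lower than the 84.85 ft at MW-2, so the point is downgradient.

downgradient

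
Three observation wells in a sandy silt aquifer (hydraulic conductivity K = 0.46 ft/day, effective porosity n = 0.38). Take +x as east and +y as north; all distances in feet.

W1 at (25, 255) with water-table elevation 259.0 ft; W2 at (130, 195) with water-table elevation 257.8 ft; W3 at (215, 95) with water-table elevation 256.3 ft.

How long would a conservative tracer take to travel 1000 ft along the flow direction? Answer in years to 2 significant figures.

Differences from W1: to W2 (Δx, Δy, Δh) = (105, -60, -1.2); to W3 = (190, -160, -2.7).
Determinant of the coordinate differences = 105·(-160) − 190·(-60) = -5400.
∂h/∂x = [(-1.2)·(-160) − (-2.7)·(-60)] / -5400 = -0.005556
∂h/∂y = [105·(-2.7) − 190·(-1.2)] / -5400 = +0.01028
|∇h| = √(-0.005556² + 0.01028²) = 0.01169
Seepage velocity v = K·i/n = 0.46 × 0.01169 / 0.38 = 0.01415 ft/day.
t = 1000 / 0.01415 = 7.067e+04 days = 193 years.

190 years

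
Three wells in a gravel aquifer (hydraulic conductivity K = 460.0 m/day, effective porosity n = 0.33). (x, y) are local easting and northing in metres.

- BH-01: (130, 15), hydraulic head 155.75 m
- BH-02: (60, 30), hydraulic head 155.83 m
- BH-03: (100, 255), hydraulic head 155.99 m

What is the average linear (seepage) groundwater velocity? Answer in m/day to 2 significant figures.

1.8 m/day

With h = a·x + b·y + c and BH-01 as origin, the differences give:
  (-70)·a + 15·b = +0.08
  (-30)·a + 240·b = +0.24
Eliminate b (×240 and ×15, subtract): -16350·a = 15.600 → a = ∂h/∂x = -0.0009541
Back-substitute: b = ∂h/∂y = +0.0008807.
|∇h| = √(-0.0009541² + 0.0008807²) = 0.001298
Seepage velocity v = K·i/n = 460.0 × 0.001298 / 0.33 = 1.809 m/day.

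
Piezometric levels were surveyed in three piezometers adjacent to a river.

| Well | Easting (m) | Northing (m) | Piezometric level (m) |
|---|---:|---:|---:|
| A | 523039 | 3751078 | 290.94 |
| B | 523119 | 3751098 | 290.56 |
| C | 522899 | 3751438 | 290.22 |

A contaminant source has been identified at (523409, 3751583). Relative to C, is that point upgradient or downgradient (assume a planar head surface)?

Taking A as reference: B−A = (80, 20, -0.38); C−A = (-140, 360, -0.72).
Solve a·Δx + b·Δy = Δh: det = 80·360 − (-140)·20 = 31600.
∂h/∂x = [(-0.38)·360 − (-0.72)·20] / 31600 = -0.003873
∂h/∂y = [80·(-0.72) − (-140)·(-0.38)] / 31600 = -0.003506
Head at (523409, 3751583) = 290.94 + (-0.003873)·(370) + (-0.003506)·(505) = 287.74 m.
That is lower than the 290.22 m at C, so the point is downgradient.

downgradient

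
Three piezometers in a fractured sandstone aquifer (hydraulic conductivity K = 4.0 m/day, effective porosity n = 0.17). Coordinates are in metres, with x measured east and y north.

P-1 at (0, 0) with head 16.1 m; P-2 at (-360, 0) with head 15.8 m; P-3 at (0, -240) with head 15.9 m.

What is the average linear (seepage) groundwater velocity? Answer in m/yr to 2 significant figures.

10 m/yr

∂h/∂x = (15.8 − 16.1) / (-360 − 0) = +0.0008333
∂h/∂y = (15.9 − 16.1) / (-240 − 0) = +0.0008333
|∇h| = √(0.0008333² + 0.0008333²) = 0.001178
Seepage velocity v = K·i/n = 4.0 × 0.001178 / 0.17 = 0.02772 m/day = 10.12 m/yr.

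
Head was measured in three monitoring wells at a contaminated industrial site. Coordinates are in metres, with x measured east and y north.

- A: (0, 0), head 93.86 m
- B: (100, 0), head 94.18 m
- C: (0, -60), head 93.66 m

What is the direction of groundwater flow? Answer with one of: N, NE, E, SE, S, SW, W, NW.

SW

∂h/∂x = (94.18 − 93.86) / (100 − 0) = +0.003200
∂h/∂y = (93.66 − 93.86) / (-60 − 0) = +0.003333
Flow = −∇h = (-0.003200 east, -0.003333 north), which points southwest.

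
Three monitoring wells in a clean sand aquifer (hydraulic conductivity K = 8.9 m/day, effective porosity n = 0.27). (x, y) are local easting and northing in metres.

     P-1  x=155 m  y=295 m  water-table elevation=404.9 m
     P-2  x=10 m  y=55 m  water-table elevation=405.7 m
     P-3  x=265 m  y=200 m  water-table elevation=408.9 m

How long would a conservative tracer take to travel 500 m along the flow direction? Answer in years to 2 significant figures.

1.5 years

Three-point gradient (reference P-1): Δ to P-2 = (-145, -240, +0.8), Δ to P-3 = (110, -95, +4.0).
∂h/∂x = +0.02200, ∂h/∂y = -0.01663 (det = 40175).
|∇h| = √(0.02200² + -0.01663²) = 0.02758
Seepage velocity v = K·i/n = 8.9 × 0.02758 / 0.27 = 0.9091 m/day.
t = 500 / 0.9091 = 550 days = 1.51 years.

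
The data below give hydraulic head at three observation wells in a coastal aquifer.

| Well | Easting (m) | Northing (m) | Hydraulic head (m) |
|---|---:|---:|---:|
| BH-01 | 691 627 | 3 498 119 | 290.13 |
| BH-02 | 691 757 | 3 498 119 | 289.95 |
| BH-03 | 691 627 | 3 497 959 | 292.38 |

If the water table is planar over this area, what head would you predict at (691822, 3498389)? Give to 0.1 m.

∂h/∂x = (289.95 − 290.13) / (691757 − 691627) = -0.001385
∂h/∂y = (292.38 − 290.13) / (3497959 − 3498119) = -0.01406
h(691822, 3498389) = 290.13 + (-0.001385)·(195) + (-0.01406)·(270) = 290.13 -0.270 -3.797 = 286.063 m.

286.1 m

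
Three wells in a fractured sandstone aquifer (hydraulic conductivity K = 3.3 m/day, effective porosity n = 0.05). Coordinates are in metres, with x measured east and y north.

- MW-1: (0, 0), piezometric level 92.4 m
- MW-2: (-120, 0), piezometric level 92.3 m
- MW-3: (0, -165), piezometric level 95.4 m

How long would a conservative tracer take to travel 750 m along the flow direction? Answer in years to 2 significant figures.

∂h/∂x = (92.3 − 92.4) / (-120 − 0) = +0.0008333
∂h/∂y = (95.4 − 92.4) / (-165 − 0) = -0.01818
|∇h| = √(0.0008333² + -0.01818²) = 0.0182
Seepage velocity v = K·i/n = 3.3 × 0.0182 / 0.05 = 1.201 m/day.
t = 750 / 1.201 = 624.5 days = 1.71 years.

1.7 years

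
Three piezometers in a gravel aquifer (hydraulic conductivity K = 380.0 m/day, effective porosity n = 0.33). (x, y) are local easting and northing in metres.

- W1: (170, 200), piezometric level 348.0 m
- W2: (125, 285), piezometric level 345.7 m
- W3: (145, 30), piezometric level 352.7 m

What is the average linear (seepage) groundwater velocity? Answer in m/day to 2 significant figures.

32 m/day

With h = a·x + b·y + c and W1 as origin, the differences give:
  (-45)·a + 85·b = -2.3
  (-25)·a + (-170)·b = +4.7
Eliminate b (×(-170) and ×85, subtract): 9775·a = -8.50 → a = ∂h/∂x = -0.0008696
Back-substitute: b = ∂h/∂y = -0.02752.
|∇h| = √(-0.0008696² + -0.02752²) = 0.02753
Seepage velocity v = K·i/n = 380.0 × 0.02753 / 0.33 = 31.7 m/day.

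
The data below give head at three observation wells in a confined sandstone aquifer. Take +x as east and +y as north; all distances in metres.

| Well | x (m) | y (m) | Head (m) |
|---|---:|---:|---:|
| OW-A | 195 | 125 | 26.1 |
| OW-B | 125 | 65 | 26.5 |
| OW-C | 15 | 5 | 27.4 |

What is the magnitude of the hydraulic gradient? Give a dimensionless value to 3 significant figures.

Differences from OW-A: to OW-B (Δx, Δy, Δh) = (-70, -60, +0.4); to OW-C = (-180, -120, +1.3).
Determinant of the coordinate differences = (-70)·(-120) − (-180)·(-60) = -2400.
∂h/∂x = [(+0.4)·(-120) − (+1.3)·(-60)] / -2400 = -0.01250
∂h/∂y = [(-70)·(+1.3) − (-180)·(+0.4)] / -2400 = +0.007917
|∇h| = √(-0.01250² + 0.007917²) = 0.0148

0.0148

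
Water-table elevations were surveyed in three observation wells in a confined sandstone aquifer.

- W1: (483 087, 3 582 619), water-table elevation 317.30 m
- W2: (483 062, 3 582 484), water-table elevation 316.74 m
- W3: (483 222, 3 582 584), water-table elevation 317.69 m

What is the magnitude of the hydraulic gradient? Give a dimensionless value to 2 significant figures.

0.0051

Taking W1 as reference: W2−W1 = (-25, -135, -0.56); W3−W1 = (135, -35, +0.39).
Solve a·Δx + b·Δy = Δh: det = (-25)·(-35) − 135·(-135) = 19100.
∂h/∂x = [(-0.56)·(-35) − (+0.39)·(-135)] / 19100 = +0.003783
∂h/∂y = [(-25)·(+0.39) − 135·(-0.56)] / 19100 = +0.003448
|∇h| = √(0.003783² + 0.003448²) = 0.005119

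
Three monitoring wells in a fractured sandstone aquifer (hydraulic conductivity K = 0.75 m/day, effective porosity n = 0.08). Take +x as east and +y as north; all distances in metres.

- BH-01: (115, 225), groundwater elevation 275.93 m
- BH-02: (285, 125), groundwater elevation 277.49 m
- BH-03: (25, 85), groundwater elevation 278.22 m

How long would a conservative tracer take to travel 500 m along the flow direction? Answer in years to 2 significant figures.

With h = a·x + b·y + c and BH-01 as origin, the differences give:
  170·a + (-100)·b = +1.56
  (-90)·a + (-140)·b = +2.29
Eliminate b (×(-140) and ×(-100), subtract): -32800·a = 10.600 → a = ∂h/∂x = -0.0003232
Back-substitute: b = ∂h/∂y = -0.01615.
|∇h| = √(-0.0003232² + -0.01615²) = 0.01615
Seepage velocity v = K·i/n = 0.75 × 0.01615 / 0.08 = 0.1514 m/day.
t = 500 / 0.1514 = 3303 days = 9.04 years.

9.0 years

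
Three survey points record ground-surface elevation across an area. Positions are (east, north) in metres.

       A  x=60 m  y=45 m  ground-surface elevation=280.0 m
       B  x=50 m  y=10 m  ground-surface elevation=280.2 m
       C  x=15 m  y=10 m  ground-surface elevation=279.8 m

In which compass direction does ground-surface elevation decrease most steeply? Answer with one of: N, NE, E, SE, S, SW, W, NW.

NW

With z = a·x + b·y + c and A as origin, the differences give:
  (-10)·a + (-35)·b = +0.2
  (-45)·a + (-35)·b = -0.2
Eliminate b (×(-35) and ×(-35), subtract): -1225·a = -14.00 → a = ∂z/∂x = +0.01143
Back-substitute: b = ∂z/∂y = -0.008980.
Steepest decrease is along −∇f = (-0.01143 E, +0.008980 N) → northwest.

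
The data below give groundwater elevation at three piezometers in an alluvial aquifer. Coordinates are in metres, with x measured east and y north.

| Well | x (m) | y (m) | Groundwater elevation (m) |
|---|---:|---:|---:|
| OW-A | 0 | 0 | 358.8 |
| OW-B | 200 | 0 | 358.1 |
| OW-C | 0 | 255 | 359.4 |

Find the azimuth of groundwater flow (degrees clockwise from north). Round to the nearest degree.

124°

∂h/∂x = (358.1 − 358.8) / (200 − 0) = -0.003500
∂h/∂y = (359.4 − 358.8) / (255 − 0) = +0.002353
Flow direction (−∇h) has components (+0.003500 E, -0.002353 N).
Azimuth = atan2(E, N) = atan2(+0.003500, -0.002353) = 123.9° ≈ 124°.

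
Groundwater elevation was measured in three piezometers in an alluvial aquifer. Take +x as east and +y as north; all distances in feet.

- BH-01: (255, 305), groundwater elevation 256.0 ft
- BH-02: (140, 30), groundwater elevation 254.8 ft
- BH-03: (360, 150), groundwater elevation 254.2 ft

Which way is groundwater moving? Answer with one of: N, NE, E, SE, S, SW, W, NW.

Differences from BH-01: to BH-02 (Δx, Δy, Δh) = (-115, -275, -1.2); to BH-03 = (105, -155, -1.8).
Solve a·Δx + b·Δy = Δh: det = (-115)·(-155) − 105·(-275) = 46700.
∂h/∂x = [(-1.2)·(-155) − (-1.8)·(-275)] / 46700 = -0.006617
∂h/∂y = [(-115)·(-1.8) − 105·(-1.2)] / 46700 = +0.007131
Flow = −∇h = (+0.006617 east, -0.007131 north), which points southeast.

SE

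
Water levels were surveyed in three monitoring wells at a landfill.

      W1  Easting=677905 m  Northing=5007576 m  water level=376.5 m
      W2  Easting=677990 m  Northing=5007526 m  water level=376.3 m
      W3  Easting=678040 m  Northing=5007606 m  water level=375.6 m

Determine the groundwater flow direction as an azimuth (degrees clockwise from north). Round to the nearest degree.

046°

With h = a·x + b·y + c and W1 as origin, the differences give:
  85·a + (-50)·b = -0.2
  135·a + 30·b = -0.9
Eliminate b (×30 and ×(-50), subtract): 9300·a = -51.00 → a = ∂h/∂x = -0.005484
Back-substitute: b = ∂h/∂y = -0.005323.
Flow direction (−∇h) has components (+0.005484 E, +0.005323 N).
Azimuth = atan2(E, N) = atan2(+0.005484, +0.005323) = 45.9° ≈ 046°.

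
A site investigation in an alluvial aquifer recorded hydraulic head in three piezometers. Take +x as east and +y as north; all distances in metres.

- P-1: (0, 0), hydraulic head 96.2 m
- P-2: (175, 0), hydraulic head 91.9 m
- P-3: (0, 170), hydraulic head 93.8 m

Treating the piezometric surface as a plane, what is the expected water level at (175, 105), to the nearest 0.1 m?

90.4 m

∂h/∂x = (91.9 − 96.2) / (175 − 0) = -0.02457
∂h/∂y = (93.8 − 96.2) / (170 − 0) = -0.01412
h(175, 105) = 96.2 + (-0.02457)·(175) + (-0.01412)·(105) = 96.2 -4.300 -1.482 = 90.418 m.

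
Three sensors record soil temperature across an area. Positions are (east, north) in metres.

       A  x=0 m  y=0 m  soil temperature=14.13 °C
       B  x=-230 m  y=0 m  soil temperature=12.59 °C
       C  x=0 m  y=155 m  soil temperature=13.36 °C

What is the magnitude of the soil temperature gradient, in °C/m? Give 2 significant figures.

∂T/∂x = (12.59 − 14.13) / (-230 − 0) = +0.006696
∂T/∂y = (13.36 − 14.13) / (155 − 0) = -0.004968
|∇f| = √(0.006696² + -0.004968²) = 0.008338 °C/m

0.0083 °C/m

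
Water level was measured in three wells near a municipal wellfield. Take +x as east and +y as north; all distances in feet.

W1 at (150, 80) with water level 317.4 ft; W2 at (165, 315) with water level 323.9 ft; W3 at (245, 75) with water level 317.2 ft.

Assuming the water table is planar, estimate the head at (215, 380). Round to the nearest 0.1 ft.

325.7 ft

Three-point gradient (reference W1): Δ to W2 = (15, 235, +6.5), Δ to W3 = (95, -5, -0.2).
∂h/∂x = -0.0006473, ∂h/∂y = +0.02770 (det = -22400).
h(215, 380) = 317.4 + (-0.0006473)·(65) + (+0.02770)·(300) = 317.4 -0.042 +8.310 = 325.668 ft.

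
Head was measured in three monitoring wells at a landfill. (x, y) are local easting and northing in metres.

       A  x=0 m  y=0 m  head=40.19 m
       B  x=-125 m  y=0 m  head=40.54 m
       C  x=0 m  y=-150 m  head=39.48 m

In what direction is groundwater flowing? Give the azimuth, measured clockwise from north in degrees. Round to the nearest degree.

∂h/∂x = (40.54 − 40.19) / (-125 − 0) = -0.002800
∂h/∂y = (39.48 − 40.19) / (-150 − 0) = +0.004733
Flow direction (−∇h) has components (+0.002800 E, -0.004733 N).
Azimuth = atan2(E, N) = atan2(+0.002800, -0.004733) = 149.4° ≈ 149°.

149°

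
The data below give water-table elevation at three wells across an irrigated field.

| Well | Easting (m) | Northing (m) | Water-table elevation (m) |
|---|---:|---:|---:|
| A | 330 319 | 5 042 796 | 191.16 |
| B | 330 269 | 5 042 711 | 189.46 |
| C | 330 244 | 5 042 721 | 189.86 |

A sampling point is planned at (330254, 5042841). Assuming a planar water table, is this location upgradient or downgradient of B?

upgradient

Differences from A: to B (Δx, Δy, Δh) = (-50, -85, -1.70); to C = (-75, -75, -1.30).
Solve a·Δx + b·Δy = Δh: det = (-50)·(-75) − (-75)·(-85) = -2625.
∂h/∂x = [(-1.70)·(-75) − (-1.30)·(-85)] / -2625 = -0.006476
∂h/∂y = [(-50)·(-1.30) − (-75)·(-1.70)] / -2625 = +0.02381
Head at (330254, 5042841) = 191.16 + (-0.006476)·(-65) + (+0.02381)·(45) = 192.65 m.
That is higher than the 189.46 m at B, so the point is upgradient.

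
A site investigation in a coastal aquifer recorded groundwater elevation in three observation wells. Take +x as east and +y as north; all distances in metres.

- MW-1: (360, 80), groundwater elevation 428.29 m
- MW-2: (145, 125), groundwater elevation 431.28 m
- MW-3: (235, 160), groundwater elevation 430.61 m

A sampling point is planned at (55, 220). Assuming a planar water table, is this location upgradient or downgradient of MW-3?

upgradient

With h = a·x + b·y + c and MW-1 as origin, the differences give:
  (-215)·a + 45·b = +2.99
  (-125)·a + 80·b = +2.32
Eliminate b (×80 and ×45, subtract): -11575·a = 134.800 → a = ∂h/∂x = -0.01165
Back-substitute: b = ∂h/∂y = +0.01080.
Head at (55, 220) = 428.29 + (-0.01165)·(-305) + (+0.01080)·(140) = 433.35 m.
That is higher than the 430.61 m at MW-3, so the point is upgradient.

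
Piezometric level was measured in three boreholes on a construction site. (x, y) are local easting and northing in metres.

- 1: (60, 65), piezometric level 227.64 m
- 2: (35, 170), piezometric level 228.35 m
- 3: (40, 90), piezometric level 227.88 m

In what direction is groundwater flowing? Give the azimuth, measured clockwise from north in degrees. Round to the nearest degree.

With h = a·x + b·y + c and 1 as origin, the differences give:
  (-25)·a + 105·b = +0.71
  (-20)·a + 25·b = +0.24
Eliminate b (×25 and ×105, subtract): 1475·a = -7.450 → a = ∂h/∂x = -0.005051
Back-substitute: b = ∂h/∂y = +0.005559.
Flow direction (−∇h) has components (+0.005051 E, -0.005559 N).
Azimuth = atan2(E, N) = atan2(+0.005051, -0.005559) = 137.7° ≈ 138°.

138°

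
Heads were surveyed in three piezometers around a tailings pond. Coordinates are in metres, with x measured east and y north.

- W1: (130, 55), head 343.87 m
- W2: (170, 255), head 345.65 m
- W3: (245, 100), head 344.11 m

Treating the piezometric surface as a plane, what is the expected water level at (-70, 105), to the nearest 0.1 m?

344.6 m

With h = a·x + b·y + c and W1 as origin, the differences give:
  40·a + 200·b = +1.78
  115·a + 45·b = +0.24
Eliminate b (×45 and ×200, subtract): -21200·a = 32.100 → a = ∂h/∂x = -0.001514
Back-substitute: b = ∂h/∂y = +0.009203.
h(-70, 105) = 343.87 + (-0.001514)·(-200) + (+0.009203)·(50) = 343.87 +0.303 +0.460 = 344.633 m.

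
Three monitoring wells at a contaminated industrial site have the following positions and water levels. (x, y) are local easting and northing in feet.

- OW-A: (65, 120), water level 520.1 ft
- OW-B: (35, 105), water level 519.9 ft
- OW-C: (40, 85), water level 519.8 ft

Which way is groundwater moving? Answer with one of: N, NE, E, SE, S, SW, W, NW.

SW

Taking OW-A as reference: OW-B−OW-A = (-30, -15, -0.2); OW-C−OW-A = (-25, -35, -0.3).
Determinant of the coordinate differences = (-30)·(-35) − (-25)·(-15) = 675.
∂h/∂x = [(-0.2)·(-35) − (-0.3)·(-15)] / 675 = +0.003704
∂h/∂y = [(-30)·(-0.3) − (-25)·(-0.2)] / 675 = +0.005926
Flow = −∇h = (-0.003704 east, -0.005926 north), which points southwest.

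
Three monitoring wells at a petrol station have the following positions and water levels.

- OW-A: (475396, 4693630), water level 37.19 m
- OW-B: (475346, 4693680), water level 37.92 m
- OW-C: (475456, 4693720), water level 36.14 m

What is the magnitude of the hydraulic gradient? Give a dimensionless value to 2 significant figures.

0.016

With h = a·x + b·y + c and OW-A as origin, the differences give:
  (-50)·a + 50·b = +0.73
  60·a + 90·b = -1.05
Eliminate b (×90 and ×50, subtract): -7500·a = 118.200 → a = ∂h/∂x = -0.01576
Back-substitute: b = ∂h/∂y = -0.001160.
|∇h| = √(-0.01576² + -0.001160²) = 0.0158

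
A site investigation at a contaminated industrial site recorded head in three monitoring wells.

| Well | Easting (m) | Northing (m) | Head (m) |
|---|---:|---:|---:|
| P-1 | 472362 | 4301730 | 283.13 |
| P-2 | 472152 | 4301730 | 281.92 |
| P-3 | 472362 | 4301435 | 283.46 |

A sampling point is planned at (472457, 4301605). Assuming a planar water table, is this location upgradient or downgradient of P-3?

upgradient

∂h/∂x = (281.92 − 283.13) / (472152 − 472362) = +0.005762
∂h/∂y = (283.46 − 283.13) / (4301435 − 4301730) = -0.001119
Head at (472457, 4301605) = 283.13 + (+0.005762)·(95) + (-0.001119)·(-125) = 283.82 m.
That is higher than the 283.46 m at P-3, so the point is upgradient.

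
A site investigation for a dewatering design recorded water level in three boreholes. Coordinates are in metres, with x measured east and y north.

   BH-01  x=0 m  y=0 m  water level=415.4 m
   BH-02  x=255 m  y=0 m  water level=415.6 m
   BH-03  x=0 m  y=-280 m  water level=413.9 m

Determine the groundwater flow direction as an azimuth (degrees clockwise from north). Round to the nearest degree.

∂h/∂x = (415.6 − 415.4) / (255 − 0) = +0.0007843
∂h/∂y = (413.9 − 415.4) / (-280 − 0) = +0.005357
Flow direction (−∇h) has components (-0.0007843 E, -0.005357 N).
Azimuth = atan2(E, N) = atan2(-0.0007843, -0.005357) = 188.3° ≈ 188°.

188°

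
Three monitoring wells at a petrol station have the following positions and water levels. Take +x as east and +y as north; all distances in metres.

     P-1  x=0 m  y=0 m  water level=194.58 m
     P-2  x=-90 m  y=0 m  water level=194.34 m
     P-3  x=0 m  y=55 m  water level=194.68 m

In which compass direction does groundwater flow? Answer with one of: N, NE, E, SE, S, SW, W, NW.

SW

∂h/∂x = (194.34 − 194.58) / (-90 − 0) = +0.002667
∂h/∂y = (194.68 − 194.58) / (55 − 0) = +0.001818
Flow = −∇h = (-0.002667 east, -0.001818 north), which points southwest.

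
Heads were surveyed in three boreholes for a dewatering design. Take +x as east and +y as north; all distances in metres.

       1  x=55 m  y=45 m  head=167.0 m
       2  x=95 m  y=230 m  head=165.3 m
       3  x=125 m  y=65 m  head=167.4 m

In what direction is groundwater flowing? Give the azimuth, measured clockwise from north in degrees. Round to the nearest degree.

321°

Differences from 1: to 2 (Δx, Δy, Δh) = (40, 185, -1.7); to 3 = (70, 20, +0.4).
Determinant of the coordinate differences = 40·20 − 70·185 = -12150.
∂h/∂x = [(-1.7)·20 − (+0.4)·185] / -12150 = +0.008889
∂h/∂y = [40·(+0.4) − 70·(-1.7)] / -12150 = -0.01111
Flow direction (−∇h) has components (-0.008889 E, +0.01111 N).
Azimuth = atan2(E, N) = atan2(-0.008889, +0.01111) = 321.3° ≈ 321°.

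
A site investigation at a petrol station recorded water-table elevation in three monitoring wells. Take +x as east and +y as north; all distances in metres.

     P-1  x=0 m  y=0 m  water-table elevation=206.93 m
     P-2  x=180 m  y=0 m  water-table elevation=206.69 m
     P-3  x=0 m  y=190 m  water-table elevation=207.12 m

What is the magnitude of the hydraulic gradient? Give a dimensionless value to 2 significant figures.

∂h/∂x = (206.69 − 206.93) / (180 − 0) = -0.001333
∂h/∂y = (207.12 − 206.93) / (190 − 0) = +0.0010000
|∇h| = √(-0.001333² + 0.0010000²) = 0.001666

0.0017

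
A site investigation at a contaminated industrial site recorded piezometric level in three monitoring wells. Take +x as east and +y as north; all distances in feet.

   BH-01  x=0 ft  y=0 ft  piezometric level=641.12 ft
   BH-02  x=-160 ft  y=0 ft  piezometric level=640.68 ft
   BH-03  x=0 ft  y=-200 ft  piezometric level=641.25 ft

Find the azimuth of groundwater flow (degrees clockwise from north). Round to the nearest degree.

283°

∂h/∂x = (640.68 − 641.12) / (-160 − 0) = +0.002750
∂h/∂y = (641.25 − 641.12) / (-200 − 0) = -0.0006500
Flow direction (−∇h) has components (-0.002750 E, +0.0006500 N).
Azimuth = atan2(E, N) = atan2(-0.002750, +0.0006500) = 283.3° ≈ 283°.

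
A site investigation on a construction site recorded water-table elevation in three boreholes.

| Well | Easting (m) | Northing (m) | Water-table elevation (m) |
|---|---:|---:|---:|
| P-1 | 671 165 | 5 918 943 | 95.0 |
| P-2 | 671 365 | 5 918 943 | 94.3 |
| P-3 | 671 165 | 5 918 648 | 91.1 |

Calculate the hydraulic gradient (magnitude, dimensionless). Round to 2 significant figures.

0.014

∂h/∂x = (94.3 − 95.0) / (671365 − 671165) = -0.003500
∂h/∂y = (91.1 − 95.0) / (5918648 − 5918943) = +0.01322
|∇h| = √(-0.003500² + 0.01322²) = 0.01368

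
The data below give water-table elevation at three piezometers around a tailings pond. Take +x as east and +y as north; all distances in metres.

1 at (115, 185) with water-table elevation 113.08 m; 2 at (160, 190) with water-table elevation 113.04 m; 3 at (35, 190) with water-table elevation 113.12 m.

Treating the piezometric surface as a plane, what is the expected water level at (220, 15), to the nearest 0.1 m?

Taking 1 as reference: 2−1 = (45, 5, -0.04); 3−1 = (-80, 5, +0.04).
Determinant of the coordinate differences = 45·5 − (-80)·5 = 625.
∂h/∂x = [(-0.04)·5 − (+0.04)·5] / 625 = -0.0006400
∂h/∂y = [45·(+0.04) − (-80)·(-0.04)] / 625 = -0.002240
h(220, 15) = 113.08 + (-0.0006400)·(105) + (-0.002240)·(-170) = 113.08 -0.067 +0.381 = 113.394 m.

113.4 m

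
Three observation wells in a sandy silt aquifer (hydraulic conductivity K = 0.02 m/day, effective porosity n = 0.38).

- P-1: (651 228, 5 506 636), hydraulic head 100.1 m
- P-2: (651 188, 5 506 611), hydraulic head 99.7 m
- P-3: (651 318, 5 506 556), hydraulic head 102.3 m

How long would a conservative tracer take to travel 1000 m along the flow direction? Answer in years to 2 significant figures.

Differences from P-1: to P-2 (Δx, Δy, Δh) = (-40, -25, -0.4); to P-3 = (90, -80, +2.2).
Solve a·Δx + b·Δy = Δh: det = (-40)·(-80) − 90·(-25) = 5450.
∂h/∂x = [(-0.4)·(-80) − (+2.2)·(-25)] / 5450 = +0.01596
∂h/∂y = [(-40)·(+2.2) − 90·(-0.4)] / 5450 = -0.009541
|∇h| = √(0.01596² + -0.009541²) = 0.01859
Seepage velocity v = K·i/n = 0.02 × 0.01859 / 0.38 = 0.0009784 m/day.
t = 1000 / 0.0009784 = 1.022e+06 days = 2.8e+03 years.

2800 years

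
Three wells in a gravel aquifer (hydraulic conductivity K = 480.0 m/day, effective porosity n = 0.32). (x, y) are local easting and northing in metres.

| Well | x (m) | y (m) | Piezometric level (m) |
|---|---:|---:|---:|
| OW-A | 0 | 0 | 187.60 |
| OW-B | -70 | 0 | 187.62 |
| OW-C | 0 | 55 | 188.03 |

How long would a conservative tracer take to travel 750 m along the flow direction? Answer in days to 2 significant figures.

∂h/∂x = (187.62 − 187.60) / (-70 − 0) = -0.0002857
∂h/∂y = (188.03 − 187.60) / (55 − 0) = +0.007818
|∇h| = √(-0.0002857² + 0.007818²) = 0.007823
Seepage velocity v = K·i/n = 480.0 × 0.007823 / 0.32 = 11.73 m/day.
t = 750 / 11.73 = 63.94 days.

64 days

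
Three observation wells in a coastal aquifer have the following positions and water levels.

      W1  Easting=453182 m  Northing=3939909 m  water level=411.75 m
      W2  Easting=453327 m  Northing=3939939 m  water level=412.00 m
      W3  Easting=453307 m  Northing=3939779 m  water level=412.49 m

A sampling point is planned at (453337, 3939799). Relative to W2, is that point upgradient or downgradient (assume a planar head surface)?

Differences from W1: to W2 (Δx, Δy, Δh) = (145, 30, +0.25); to W3 = (125, -130, +0.74).
Solve a·Δx + b·Δy = Δh: det = 145·(-130) − 125·30 = -22600.
∂h/∂x = [(+0.25)·(-130) − (+0.74)·30] / -22600 = +0.002420
∂h/∂y = [145·(+0.74) − 125·(+0.25)] / -22600 = -0.003365
Head at (453337, 3939799) = 411.75 + (+0.002420)·(155) + (-0.003365)·(-110) = 412.50 m.
That is higher than the 412.00 m at W2, so the point is upgradient.

upgradient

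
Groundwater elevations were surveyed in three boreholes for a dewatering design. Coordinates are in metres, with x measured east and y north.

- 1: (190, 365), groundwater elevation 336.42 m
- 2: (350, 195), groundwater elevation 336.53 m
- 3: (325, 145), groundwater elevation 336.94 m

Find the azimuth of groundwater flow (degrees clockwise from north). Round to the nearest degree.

043°

Taking 1 as reference: 2−1 = (160, -170, +0.11); 3−1 = (135, -220, +0.52).
Solve a·Δx + b·Δy = Δh: det = 160·(-220) − 135·(-170) = -12250.
∂h/∂x = [(+0.11)·(-220) − (+0.52)·(-170)] / -12250 = -0.005241
∂h/∂y = [160·(+0.52) − 135·(+0.11)] / -12250 = -0.005580
Flow direction (−∇h) has components (+0.005241 E, +0.005580 N).
Azimuth = atan2(E, N) = atan2(+0.005241, +0.005580) = 43.2° ≈ 043°.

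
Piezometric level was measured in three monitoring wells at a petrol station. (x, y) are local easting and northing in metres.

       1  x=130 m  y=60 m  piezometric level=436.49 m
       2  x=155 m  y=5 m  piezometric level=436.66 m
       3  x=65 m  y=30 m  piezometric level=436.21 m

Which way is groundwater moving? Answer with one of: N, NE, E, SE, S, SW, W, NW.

W

Taking 1 as reference: 2−1 = (25, -55, +0.17); 3−1 = (-65, -30, -0.28).
Solve a·Δx + b·Δy = Δh: det = 25·(-30) − (-65)·(-55) = -4325.
∂h/∂x = [(+0.17)·(-30) − (-0.28)·(-55)] / -4325 = +0.004740
∂h/∂y = [25·(-0.28) − (-65)·(+0.17)] / -4325 = -0.0009364
Flow = −∇h = (-0.004740 east, +0.0009364 north), which points west.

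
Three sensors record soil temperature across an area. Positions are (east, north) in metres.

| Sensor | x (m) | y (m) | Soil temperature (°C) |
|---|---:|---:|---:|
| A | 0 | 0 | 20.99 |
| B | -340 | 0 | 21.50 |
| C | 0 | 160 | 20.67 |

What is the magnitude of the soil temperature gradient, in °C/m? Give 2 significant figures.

0.0025 °C/m

∂T/∂x = (21.50 − 20.99) / (-340 − 0) = -0.001500
∂T/∂y = (20.67 − 20.99) / (160 − 0) = -0.002000
|∇f| = √(-0.001500² + -0.002000²) = 0.0025 °C/m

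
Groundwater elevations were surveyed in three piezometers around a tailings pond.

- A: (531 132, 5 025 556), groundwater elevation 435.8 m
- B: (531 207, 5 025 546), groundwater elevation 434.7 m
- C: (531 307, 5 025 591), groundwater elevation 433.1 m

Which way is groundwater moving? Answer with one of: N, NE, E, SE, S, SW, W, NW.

E

Differences from A: to B (Δx, Δy, Δh) = (75, -10, -1.1); to C = (175, 35, -2.7).
Determinant of the coordinate differences = 75·35 − 175·(-10) = 4375.
∂h/∂x = [(-1.1)·35 − (-2.7)·(-10)] / 4375 = -0.01497
∂h/∂y = [75·(-2.7) − 175·(-1.1)] / 4375 = -0.002286
Flow = −∇h = (+0.01497 east, +0.002286 north), which points east.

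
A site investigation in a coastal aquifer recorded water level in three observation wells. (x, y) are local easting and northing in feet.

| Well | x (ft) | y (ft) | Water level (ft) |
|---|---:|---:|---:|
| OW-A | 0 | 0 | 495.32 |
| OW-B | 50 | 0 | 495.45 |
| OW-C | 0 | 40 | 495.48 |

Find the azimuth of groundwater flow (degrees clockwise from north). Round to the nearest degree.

∂h/∂x = (495.45 − 495.32) / (50 − 0) = +0.002600
∂h/∂y = (495.48 − 495.32) / (40 − 0) = +0.004000
Flow direction (−∇h) has components (-0.002600 E, -0.004000 N).
Azimuth = atan2(E, N) = atan2(-0.002600, -0.004000) = 213.0° ≈ 213°.

213°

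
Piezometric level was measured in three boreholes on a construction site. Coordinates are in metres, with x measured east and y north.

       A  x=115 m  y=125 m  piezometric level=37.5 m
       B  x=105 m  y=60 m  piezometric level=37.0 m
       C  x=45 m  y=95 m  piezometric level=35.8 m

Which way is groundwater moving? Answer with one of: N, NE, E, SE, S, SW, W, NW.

Differences from A: to B (Δx, Δy, Δh) = (-10, -65, -0.5); to C = (-70, -30, -1.7).
Determinant of the coordinate differences = (-10)·(-30) − (-70)·(-65) = -4250.
∂h/∂x = [(-0.5)·(-30) − (-1.7)·(-65)] / -4250 = +0.02247
∂h/∂y = [(-10)·(-1.7) − (-70)·(-0.5)] / -4250 = +0.004235
Flow = −∇h = (-0.02247 east, -0.004235 north), which points west.

W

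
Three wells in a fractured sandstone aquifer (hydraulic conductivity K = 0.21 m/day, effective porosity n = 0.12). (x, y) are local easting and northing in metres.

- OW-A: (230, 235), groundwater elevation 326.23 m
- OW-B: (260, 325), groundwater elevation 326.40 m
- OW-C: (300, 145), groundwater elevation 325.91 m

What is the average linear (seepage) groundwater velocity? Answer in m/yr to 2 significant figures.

1.8 m/yr

Taking OW-A as reference: OW-B−OW-A = (30, 90, +0.17); OW-C−OW-A = (70, -90, -0.32).
Solve a·Δx + b·Δy = Δh: det = 30·(-90) − 70·90 = -9000.
∂h/∂x = [(+0.17)·(-90) − (-0.32)·90] / -9000 = -0.001500
∂h/∂y = [30·(-0.32) − 70·(+0.17)] / -9000 = +0.002389
|∇h| = √(-0.001500² + 0.002389²) = 0.002821
Seepage velocity v = K·i/n = 0.21 × 0.002821 / 0.12 = 0.004937 m/day = 1.803 m/yr.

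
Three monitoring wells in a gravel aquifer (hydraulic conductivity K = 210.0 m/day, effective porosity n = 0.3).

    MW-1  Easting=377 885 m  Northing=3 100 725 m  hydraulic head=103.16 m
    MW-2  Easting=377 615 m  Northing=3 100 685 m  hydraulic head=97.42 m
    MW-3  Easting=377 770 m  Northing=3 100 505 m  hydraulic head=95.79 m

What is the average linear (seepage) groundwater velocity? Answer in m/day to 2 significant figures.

Taking MW-1 as reference: MW-2−MW-1 = (-270, -40, -5.74); MW-3−MW-1 = (-115, -220, -7.37).
Solve a·Δx + b·Δy = Δh: det = (-270)·(-220) − (-115)·(-40) = 54800.
∂h/∂x = [(-5.74)·(-220) − (-7.37)·(-40)] / 54800 = +0.01766
∂h/∂y = [(-270)·(-7.37) − (-115)·(-5.74)] / 54800 = +0.02427
|∇h| = √(0.01766² + 0.02427²) = 0.03002
Seepage velocity v = K·i/n = 210.0 × 0.03002 / 0.3 = 21.01 m/day.

21 m/day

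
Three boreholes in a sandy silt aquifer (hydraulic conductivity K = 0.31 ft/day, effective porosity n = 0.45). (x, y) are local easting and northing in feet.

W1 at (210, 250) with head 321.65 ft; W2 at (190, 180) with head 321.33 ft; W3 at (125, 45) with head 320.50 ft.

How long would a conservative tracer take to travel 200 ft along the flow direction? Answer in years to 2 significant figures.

95 years

Differences from W1: to W2 (Δx, Δy, Δh) = (-20, -70, -0.32); to W3 = (-85, -205, -1.15).
Solve a·Δx + b·Δy = Δh: det = (-20)·(-205) − (-85)·(-70) = -1850.
∂h/∂x = [(-0.32)·(-205) − (-1.15)·(-70)] / -1850 = +0.008054
∂h/∂y = [(-20)·(-1.15) − (-85)·(-0.32)] / -1850 = +0.002270
|∇h| = √(0.008054² + 0.002270²) = 0.008368
Seepage velocity v = K·i/n = 0.31 × 0.008368 / 0.45 = 0.005765 ft/day.
t = 200 / 0.005765 = 3.469e+04 days = 95 years.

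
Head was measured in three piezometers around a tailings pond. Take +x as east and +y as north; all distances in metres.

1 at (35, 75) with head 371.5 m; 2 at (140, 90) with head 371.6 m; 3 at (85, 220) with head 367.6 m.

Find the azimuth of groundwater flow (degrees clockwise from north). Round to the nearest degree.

Differences from 1: to 2 (Δx, Δy, Δh) = (105, 15, +0.1); to 3 = (50, 145, -3.9).
Solve a·Δx + b·Δy = Δh: det = 105·145 − 50·15 = 14475.
∂h/∂x = [(+0.1)·145 − (-3.9)·15] / 14475 = +0.005043
∂h/∂y = [105·(-3.9) − 50·(+0.1)] / 14475 = -0.02864
Flow direction (−∇h) has components (-0.005043 E, +0.02864 N).
Azimuth = atan2(E, N) = atan2(-0.005043, +0.02864) = 350.0° ≈ 350°.

350°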